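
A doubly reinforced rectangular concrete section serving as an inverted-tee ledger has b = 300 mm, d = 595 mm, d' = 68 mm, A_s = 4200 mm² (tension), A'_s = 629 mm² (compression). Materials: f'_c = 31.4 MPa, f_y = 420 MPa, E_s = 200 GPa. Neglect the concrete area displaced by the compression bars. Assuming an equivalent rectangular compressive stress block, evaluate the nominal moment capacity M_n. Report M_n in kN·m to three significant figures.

Assume both tension and compression steel yield.
Net tension couple steel: A_s − A'_s = 3571 mm².
a = (A_s − A'_s) f_y / (0.85 f'_c b) = 1499820/(0.85 × 31.4 × 300) = 187.31 mm.
c = a/β₁ = 187.31/0.826 = 226.77 mm; ε'_s = 0.003(c − d')/c = 0.0021 ≥ f_y/E_s = 0.0021, so compression steel does yield.
M_n = (A_s − A'_s) f_y (d − a/2) + A'_s f_y (d − d') = [1499820 × (595 − 93.655) + 264180 × (595 − 68)] × 10⁻⁶ = 751.93 + 139.22 = 891.15 kN·m.

M_n ≈ 891 kN·m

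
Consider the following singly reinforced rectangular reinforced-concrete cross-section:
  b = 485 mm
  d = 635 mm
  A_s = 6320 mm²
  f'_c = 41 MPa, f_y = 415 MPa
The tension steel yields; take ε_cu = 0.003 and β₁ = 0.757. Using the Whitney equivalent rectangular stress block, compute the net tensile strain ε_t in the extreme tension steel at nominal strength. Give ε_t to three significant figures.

ε_t ≈ 0.00629

a = A_s f_y/(0.85 f'_c b) = 155.17 mm.
β₁ = 0.757, so c = a/β₁ = 155.17/0.757 = 204.98 mm.
From the linear strain diagram with ε_cu = 0.003: ε_t = 0.003 (d − c)/c = 0.003 × (635 − 204.98)/204.98 = 0.00629.
Since ε_t ≥ 0.005, the section is tension-controlled.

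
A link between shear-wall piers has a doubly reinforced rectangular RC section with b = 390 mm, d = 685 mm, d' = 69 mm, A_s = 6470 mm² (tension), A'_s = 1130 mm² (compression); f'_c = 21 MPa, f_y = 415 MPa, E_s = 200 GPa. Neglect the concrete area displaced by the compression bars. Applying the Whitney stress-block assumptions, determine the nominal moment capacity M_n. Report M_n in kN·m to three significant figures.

M_n ≈ 1450 kN·m

Assume both tension and compression steel yield.
Net tension couple steel: A_s − A'_s = 5340 mm².
a = (A_s − A'_s) f_y / (0.85 f'_c b) = 2216100/(0.85 × 21 × 390) = 318.34 mm.
c = a/β₁ = 318.34/0.85 = 374.52 mm; ε'_s = 0.003(c − d')/c = 0.0024 ≥ f_y/E_s = 0.0021, so compression steel does yield.
M_n = (A_s − A'_s) f_y (d − a/2) + A'_s f_y (d − d') = [2216100 × (685 − 159.17) + 468950 × (685 − 69)] × 10⁻⁶ = 1165.29 + 288.87 = 1454.16 kN·m.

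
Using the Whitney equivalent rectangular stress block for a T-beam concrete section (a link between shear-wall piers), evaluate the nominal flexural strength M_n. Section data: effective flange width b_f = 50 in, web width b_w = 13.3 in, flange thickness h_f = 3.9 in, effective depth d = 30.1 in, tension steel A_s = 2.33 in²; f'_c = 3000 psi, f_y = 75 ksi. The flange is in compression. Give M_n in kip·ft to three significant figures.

M_n ≈ 428 kip·ft

Tension: T = A_s f_y = 2.33 × 75 = 174.75 kips.
Try a within the flange: a = T/(0.85 f'_c b_f) = 174.75/(0.85 × 3 × 50) = 1.371 in.
Since a = 1.371 ≤ h_f = 3.9 in, the stress block lies entirely in the flange; analyse as a rectangular beam of width b_f.
M_n = T(d − a/2) = 174.75 × (30.1 − 0.6855) = 5140.2 kip·in.
M_n = 5140.2/12 = 428.35 kip·ft.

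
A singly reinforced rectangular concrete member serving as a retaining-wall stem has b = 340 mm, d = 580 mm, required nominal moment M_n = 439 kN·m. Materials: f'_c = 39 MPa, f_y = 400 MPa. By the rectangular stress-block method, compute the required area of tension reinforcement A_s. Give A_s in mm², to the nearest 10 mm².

With M_n = 0.85 f'_c a b (d − a/2), solve the quadratic for a:
a = d − √(d² − 2M_n/(0.85 f'_c b)) = 580 − √(580² − 2 × 439×10⁶/(0.85 × 39 × 340)) = 71.57 mm.
A_s = 0.85 f'_c a b / f_y = 0.85 × 39 × 71.57 × 340 / 400 = 2016.7 mm².

A_s ≈ 2020 mm²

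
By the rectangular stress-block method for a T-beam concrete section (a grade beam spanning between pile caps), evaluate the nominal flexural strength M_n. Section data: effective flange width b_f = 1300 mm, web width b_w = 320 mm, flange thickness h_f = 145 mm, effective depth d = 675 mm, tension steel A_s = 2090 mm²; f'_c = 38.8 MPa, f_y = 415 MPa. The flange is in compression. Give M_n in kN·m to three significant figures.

Tension: T = A_s f_y = 2090 × 415 = 867350 N.
Try a within the flange: a = T/(0.85 f'_c b_f) = 867350/(0.85 × 38.8 × 1300) = 20.23 mm.
Since a = 20.23 ≤ h_f = 145 mm, the stress block lies entirely in the flange; analyse as a rectangular beam of width b_f.
M_n = T(d − a/2) = 867350 × (675 − 10.115) = 576.69 × 10⁶ N·mm.
M_n = 576.69 kN·m.

M_n ≈ 577 kN·m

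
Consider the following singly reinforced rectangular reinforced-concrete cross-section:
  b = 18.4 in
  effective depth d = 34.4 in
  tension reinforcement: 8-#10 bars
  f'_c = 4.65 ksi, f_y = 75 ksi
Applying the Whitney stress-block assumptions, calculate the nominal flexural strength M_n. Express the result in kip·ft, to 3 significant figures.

A_s = 8 × 1.27 = 10.16 in².
T = A_s f_y = 10.16 × 75 = 762 kips.
a = T/(0.85 f'_c b) = 762/(0.85 × 4.65 × 18.4) = 10.478 in.
M_n = T(d − a/2) = 762 × (34.4 − 5.239) = 22220.7 kip·in = 22220.7/12 = 1851.73 kip·ft.

M_n ≈ 1850 kip·ft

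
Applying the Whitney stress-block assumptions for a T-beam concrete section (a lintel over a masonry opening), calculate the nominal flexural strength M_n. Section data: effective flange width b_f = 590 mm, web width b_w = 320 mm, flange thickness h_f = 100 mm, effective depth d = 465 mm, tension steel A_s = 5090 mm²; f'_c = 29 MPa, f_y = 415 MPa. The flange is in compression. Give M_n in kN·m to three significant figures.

M_n ≈ 816 kN·m

Tension: T = A_s f_y = 5090 × 415 = 2112350 N.
Try a within the flange: a = T/(0.85 f'_c b_f) = 2112350/(0.85 × 29 × 590) = 145.24 mm.
a = 145.24 > h_f = 100 mm: the block extends into the web. Split into flange-overhang and web parts.
C_f = 0.85 f'_c (b_f − b_w) h_f = 0.85 × 29 × (590 − 320) × 100 = 665550 N.
Remaining web compression depth: a_w = (T − C_f)/(0.85 f'_c b_w) = (2112350 − 665550)/(0.85 × 29 × 320) = 183.42 mm.
M_n = C_f(d − h_f/2) + (T − C_f)(d − a_w/2) = 665550 × (465 − 50) + 1446800 × (465 − 91.71) = 276.20 + 540.08 = 816.28 × 10⁶ N·mm.
M_n = 816.28 kN·m.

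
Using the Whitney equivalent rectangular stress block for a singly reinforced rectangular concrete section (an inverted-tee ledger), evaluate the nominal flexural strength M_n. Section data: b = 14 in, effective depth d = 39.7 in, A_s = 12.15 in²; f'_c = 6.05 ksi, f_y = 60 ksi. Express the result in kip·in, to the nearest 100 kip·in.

T = A_s f_y = 12.15 × 60 = 729 kips.
a = T/(0.85 f'_c b) = 729/(0.85 × 6.05 × 14) = 10.126 in.
M_n = T(d − a/2) = 729 × (39.7 − 5.063) = 25250.4 kip·in.

M_n ≈ 25300 kip·in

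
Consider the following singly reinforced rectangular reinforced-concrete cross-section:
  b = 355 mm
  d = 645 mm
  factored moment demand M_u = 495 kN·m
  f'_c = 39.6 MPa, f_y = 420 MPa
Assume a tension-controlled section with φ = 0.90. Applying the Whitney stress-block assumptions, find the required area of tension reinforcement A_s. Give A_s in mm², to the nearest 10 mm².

A_s ≈ 2160 mm²

M_n = M_u/φ = 495/0.90 = 550 kN·m.
With M_n = 0.85 f'_c a b (d − a/2), solve the quadratic for a:
a = d − √(d² − 2M_n/(0.85 f'_c b)) = 645 − √(645² − 2 × 550×10⁶/(0.85 × 39.6 × 355)) = 75.82 mm.
A_s = 0.85 f'_c a b / f_y = 0.85 × 39.6 × 75.82 × 355 / 420 = 2157.1 mm².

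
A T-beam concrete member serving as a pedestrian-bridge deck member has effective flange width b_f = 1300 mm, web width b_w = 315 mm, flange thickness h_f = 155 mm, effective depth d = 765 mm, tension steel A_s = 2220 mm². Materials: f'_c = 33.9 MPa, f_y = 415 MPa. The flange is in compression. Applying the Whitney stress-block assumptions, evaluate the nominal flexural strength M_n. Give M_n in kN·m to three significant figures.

Tension: T = A_s f_y = 2220 × 415 = 921300 N.
Try a within the flange: a = T/(0.85 f'_c b_f) = 921300/(0.85 × 33.9 × 1300) = 24.59 mm.
Since a = 24.59 ≤ h_f = 155 mm, the stress block lies entirely in the flange; analyse as a rectangular beam of width b_f.
M_n = T(d − a/2) = 921300 × (765 − 12.295) = 693.47 × 10⁶ N·mm.
M_n = 693.47 kN·m.

M_n ≈ 693 kN·m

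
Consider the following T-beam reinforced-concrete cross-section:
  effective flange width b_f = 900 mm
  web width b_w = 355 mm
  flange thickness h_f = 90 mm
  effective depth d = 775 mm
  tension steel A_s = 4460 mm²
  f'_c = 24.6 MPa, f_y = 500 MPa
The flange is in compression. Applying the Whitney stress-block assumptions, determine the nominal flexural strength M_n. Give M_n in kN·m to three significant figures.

Tension: T = A_s f_y = 4460 × 500 = 2230000 N.
Try a within the flange: a = T/(0.85 f'_c b_f) = 2230000/(0.85 × 24.6 × 900) = 118.50 mm.
a = 118.50 > h_f = 90 mm: the block extends into the web. Split into flange-overhang and web parts.
C_f = 0.85 f'_c (b_f − b_w) h_f = 0.85 × 24.6 × (900 − 355) × 90 = 1025636 N.
Remaining web compression depth: a_w = (T − C_f)/(0.85 f'_c b_w) = (2230000 − 1025636)/(0.85 × 24.6 × 355) = 162.25 mm.
M_n = C_f(d − h_f/2) + (T − C_f)(d − a_w/2) = 1025636 × (775 − 45) + 1204364 × (775 − 81.125) = 748.71 + 835.68 = 1584.39 × 10⁶ N·mm.
M_n = 1584.39 kN·m.

M_n ≈ 1580 kN·m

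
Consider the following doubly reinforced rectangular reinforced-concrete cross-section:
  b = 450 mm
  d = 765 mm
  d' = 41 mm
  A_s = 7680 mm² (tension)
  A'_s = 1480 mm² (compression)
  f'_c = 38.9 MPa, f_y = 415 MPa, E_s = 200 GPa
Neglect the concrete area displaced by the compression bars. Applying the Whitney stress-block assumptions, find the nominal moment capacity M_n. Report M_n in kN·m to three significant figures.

M_n ≈ 2190 kN·m

Assume both tension and compression steel yield.
Net tension couple steel: A_s − A'_s = 6200 mm².
a = (A_s − A'_s) f_y / (0.85 f'_c b) = 2573000/(0.85 × 38.9 × 450) = 172.93 mm.
c = a/β₁ = 172.93/0.772 = 224.00 mm; ε'_s = 0.003(c − d')/c = 0.0025 ≥ f_y/E_s = 0.0021, so compression steel does yield.
M_n = (A_s − A'_s) f_y (d − a/2) + A'_s f_y (d − d') = [2573000 × (765 − 86.465) + 614200 × (765 − 41)] × 10⁻⁶ = 1745.87 + 444.68 = 2190.55 kN·m.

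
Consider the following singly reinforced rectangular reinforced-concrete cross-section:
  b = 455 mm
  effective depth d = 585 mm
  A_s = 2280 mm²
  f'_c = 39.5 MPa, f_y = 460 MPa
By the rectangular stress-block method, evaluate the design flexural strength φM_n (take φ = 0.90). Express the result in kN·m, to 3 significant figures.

T = A_s f_y = 2280 × 460 = 1048800 N = 1048.8 kN.
From C = T: a = T/(0.85 f'_c b) = 1048800/(0.85 × 39.5 × 455) = 68.65 mm.
M_n = T(d − a/2) = 1048.8 kN × (585 − 34.325) mm = 577.55 kN·m.
φM_n = 0.90 × 577.55 = 519.80 kN·m.

φM_n ≈ 520 kN·m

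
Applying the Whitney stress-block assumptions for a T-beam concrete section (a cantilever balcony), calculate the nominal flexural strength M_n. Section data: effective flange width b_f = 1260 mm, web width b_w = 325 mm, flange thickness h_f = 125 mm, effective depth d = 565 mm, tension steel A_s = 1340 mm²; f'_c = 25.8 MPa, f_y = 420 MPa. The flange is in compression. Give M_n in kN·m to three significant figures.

Tension: T = A_s f_y = 1340 × 420 = 562800 N.
Try a within the flange: a = T/(0.85 f'_c b_f) = 562800/(0.85 × 25.8 × 1260) = 20.37 mm.
Since a = 20.37 ≤ h_f = 125 mm, the stress block lies entirely in the flange; analyse as a rectangular beam of width b_f.
M_n = T(d − a/2) = 562800 × (565 − 10.185) = 312.25 × 10⁶ N·mm.
M_n = 312.25 kN·m.

M_n ≈ 312 kN·m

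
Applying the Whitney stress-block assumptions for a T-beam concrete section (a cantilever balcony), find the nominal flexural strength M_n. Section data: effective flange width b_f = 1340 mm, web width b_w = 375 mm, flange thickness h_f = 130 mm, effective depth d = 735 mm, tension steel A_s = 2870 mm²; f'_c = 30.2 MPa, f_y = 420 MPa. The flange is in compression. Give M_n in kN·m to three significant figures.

M_n ≈ 865 kN·m

Tension: T = A_s f_y = 2870 × 420 = 1205400 N.
Try a within the flange: a = T/(0.85 f'_c b_f) = 1205400/(0.85 × 30.2 × 1340) = 35.04 mm.
Since a = 35.04 ≤ h_f = 130 mm, the stress block lies entirely in the flange; analyse as a rectangular beam of width b_f.
M_n = T(d − a/2) = 1205400 × (735 − 17.52) = 864.85 × 10⁶ N·mm.
M_n = 864.85 kN·m.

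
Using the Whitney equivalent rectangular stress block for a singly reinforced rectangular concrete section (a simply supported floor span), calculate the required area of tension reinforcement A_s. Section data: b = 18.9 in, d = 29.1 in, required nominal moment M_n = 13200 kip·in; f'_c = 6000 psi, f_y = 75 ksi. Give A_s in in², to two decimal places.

From M_n = 0.85 f'_c a b (d − a/2):
a = d − √(d² − 2M_n/(0.85 f'_c b)) = 29.1 − √(29.1² − 2 × 13200/(0.85 × 6 × 18.9)) = 5.164 in.
A_s = 0.85 f'_c a b / f_y = 0.85 × 6 × 5.164 × 18.9 / 75 = 6.637 in².

A_s ≈ 6.64 in²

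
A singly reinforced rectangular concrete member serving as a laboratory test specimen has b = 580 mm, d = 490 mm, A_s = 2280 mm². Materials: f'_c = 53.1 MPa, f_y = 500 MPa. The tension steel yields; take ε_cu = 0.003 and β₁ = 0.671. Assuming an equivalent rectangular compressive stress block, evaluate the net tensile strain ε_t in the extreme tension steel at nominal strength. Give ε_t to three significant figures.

ε_t ≈ 0.0197

a = A_s f_y/(0.85 f'_c b) = 43.55 mm.
β₁ = 0.671, so c = a/β₁ = 43.55/0.671 = 64.90 mm.
From the linear strain diagram with ε_cu = 0.003: ε_t = 0.003 (d − c)/c = 0.003 × (490 − 64.90)/64.90 = 0.0197.
Since ε_t ≥ 0.005, the section is tension-controlled.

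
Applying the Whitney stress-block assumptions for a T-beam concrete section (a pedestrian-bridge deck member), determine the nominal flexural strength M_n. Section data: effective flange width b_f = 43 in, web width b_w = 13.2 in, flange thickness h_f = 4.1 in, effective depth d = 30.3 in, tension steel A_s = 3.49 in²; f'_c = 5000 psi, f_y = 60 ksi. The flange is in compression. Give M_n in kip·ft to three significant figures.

Tension: T = A_s f_y = 3.49 × 60 = 209.4 kips.
Try a within the flange: a = T/(0.85 f'_c b_f) = 209.4/(0.85 × 5 × 43) = 1.146 in.
Since a = 1.146 ≤ h_f = 4.1 in, the stress block lies entirely in the flange; analyse as a rectangular beam of width b_f.
M_n = T(d − a/2) = 209.4 × (30.3 − 0.573) = 6224.8 kip·in.
M_n = 6224.8/12 = 518.73 kip·ft.

M_n ≈ 519 kip·ft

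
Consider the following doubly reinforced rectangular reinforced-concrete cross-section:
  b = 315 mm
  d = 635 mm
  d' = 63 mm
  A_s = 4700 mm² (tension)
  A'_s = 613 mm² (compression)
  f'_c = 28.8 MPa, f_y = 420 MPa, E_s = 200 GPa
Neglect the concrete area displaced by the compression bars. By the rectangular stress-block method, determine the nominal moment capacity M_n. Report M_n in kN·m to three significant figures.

Assume both tension and compression steel yield.
Net tension couple steel: A_s − A'_s = 4087 mm².
a = (A_s − A'_s) f_y / (0.85 f'_c b) = 1716540/(0.85 × 28.8 × 315) = 222.60 mm.
c = a/β₁ = 222.60/0.844 = 263.74 mm; ε'_s = 0.003(c − d')/c = 0.0023 ≥ f_y/E_s = 0.0021, so compression steel does yield.
M_n = (A_s − A'_s) f_y (d − a/2) + A'_s f_y (d − d') = [1716540 × (635 − 111.3) + 257460 × (635 − 63)] × 10⁻⁶ = 898.95 + 147.27 = 1046.22 kN·m.

M_n ≈ 1050 kN·m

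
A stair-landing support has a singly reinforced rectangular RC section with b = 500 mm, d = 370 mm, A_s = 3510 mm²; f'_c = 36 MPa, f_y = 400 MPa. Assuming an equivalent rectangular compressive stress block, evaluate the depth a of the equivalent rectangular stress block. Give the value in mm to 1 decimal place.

a ≈ 91.8 mm

T = A_s f_y = 3510 × 400 = 1404000 N = 1404 kN.
Setting C = 0.85 f'_c a b equal to T: a = 1404000/(0.85 × 36 × 500) = 91.8 mm.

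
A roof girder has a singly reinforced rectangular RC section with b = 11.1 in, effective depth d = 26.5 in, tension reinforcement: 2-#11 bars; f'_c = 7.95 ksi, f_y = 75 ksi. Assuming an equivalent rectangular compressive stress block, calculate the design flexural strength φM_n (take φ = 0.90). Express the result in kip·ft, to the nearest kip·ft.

A_s = 2 × 1.56 = 3.12 in².
T = A_s f_y = 3.12 × 75 = 234 kips.
a = T/(0.85 f'_c b) = 234/(0.85 × 7.95 × 11.1) = 3.120 in.
M_n = T(d − a/2) = 234 × (26.5 − 1.56) = 5836.0 kip·in = 5836.0/12 = 486.33 kip·ft.
φM_n = 0.90 × 486.33 = 437.70 kip·ft.

φM_n ≈ 438 kip·ft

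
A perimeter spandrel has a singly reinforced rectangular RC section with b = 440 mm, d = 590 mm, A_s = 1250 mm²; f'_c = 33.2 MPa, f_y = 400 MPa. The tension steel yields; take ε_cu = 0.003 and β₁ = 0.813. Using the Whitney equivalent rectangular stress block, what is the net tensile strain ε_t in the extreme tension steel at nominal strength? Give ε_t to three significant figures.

a = A_s f_y/(0.85 f'_c b) = 40.27 mm.
β₁ = 0.813, so c = a/β₁ = 40.27/0.813 = 49.53 mm.
From the linear strain diagram with ε_cu = 0.003: ε_t = 0.003 (d − c)/c = 0.003 × (590 − 49.53)/49.53 = 0.0327.
Since ε_t ≥ 0.005, the section is tension-controlled.

ε_t ≈ 0.0327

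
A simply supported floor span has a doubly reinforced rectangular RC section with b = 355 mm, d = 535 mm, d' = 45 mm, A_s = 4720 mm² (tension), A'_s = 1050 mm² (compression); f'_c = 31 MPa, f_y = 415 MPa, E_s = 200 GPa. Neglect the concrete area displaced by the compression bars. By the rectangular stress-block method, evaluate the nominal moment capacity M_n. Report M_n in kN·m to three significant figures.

Assume both tension and compression steel yield.
Net tension couple steel: A_s − A'_s = 3670 mm².
a = (A_s − A'_s) f_y / (0.85 f'_c b) = 1523050/(0.85 × 31 × 355) = 162.82 mm.
c = a/β₁ = 162.82/0.829 = 196.41 mm; ε'_s = 0.003(c − d')/c = 0.0023 ≥ f_y/E_s = 0.0021, so compression steel does yield.
M_n = (A_s − A'_s) f_y (d − a/2) + A'_s f_y (d − d') = [1523050 × (535 − 81.41) + 435750 × (535 − 45)] × 10⁻⁶ = 690.84 + 213.52 = 904.36 kN·m.

M_n ≈ 904 kN·m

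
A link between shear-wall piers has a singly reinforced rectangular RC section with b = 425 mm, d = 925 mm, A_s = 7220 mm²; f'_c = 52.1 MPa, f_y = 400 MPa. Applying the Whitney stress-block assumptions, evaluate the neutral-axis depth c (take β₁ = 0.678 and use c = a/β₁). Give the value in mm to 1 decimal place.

T = A_s f_y = 7220 × 400 = 2888000 N = 2888 kN.
Setting C = 0.85 f'_c a b equal to T: a = 2888000/(0.85 × 52.1 × 425) = 153.445 mm.
With β₁ = 0.678, c = a/β₁ = 153.445/0.678 = 226.3 mm.

c ≈ 226.3 mm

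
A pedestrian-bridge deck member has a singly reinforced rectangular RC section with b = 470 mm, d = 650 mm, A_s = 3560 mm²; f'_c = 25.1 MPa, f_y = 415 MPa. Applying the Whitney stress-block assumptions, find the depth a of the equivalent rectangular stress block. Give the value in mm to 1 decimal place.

a ≈ 147.3 mm

T = A_s f_y = 3560 × 415 = 1477400 N = 1477.4 kN.
Setting C = 0.85 f'_c a b equal to T: a = 1477400/(0.85 × 25.1 × 470) = 147.3 mm.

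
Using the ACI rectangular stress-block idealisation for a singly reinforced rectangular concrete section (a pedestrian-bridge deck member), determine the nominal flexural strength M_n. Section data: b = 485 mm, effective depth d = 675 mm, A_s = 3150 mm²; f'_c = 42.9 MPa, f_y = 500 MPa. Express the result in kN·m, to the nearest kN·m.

T = A_s f_y = 3150 × 500 = 1575000 N = 1575 kN.
From C = T: a = T/(0.85 f'_c b) = 1575000/(0.85 × 42.9 × 485) = 89.06 mm.
M_n = T(d − a/2) = 1575 kN × (675 − 44.53) mm = 992.99 kN·m.

M_n ≈ 993 kN·m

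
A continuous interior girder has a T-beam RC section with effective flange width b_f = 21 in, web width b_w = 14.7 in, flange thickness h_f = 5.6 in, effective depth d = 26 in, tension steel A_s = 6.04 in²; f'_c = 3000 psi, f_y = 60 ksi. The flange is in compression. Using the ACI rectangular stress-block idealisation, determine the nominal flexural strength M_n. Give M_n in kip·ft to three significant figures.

M_n ≈ 682 kip·ft

Tension: T = A_s f_y = 6.04 × 60 = 362.4 kips.
Try a within the flange: a = T/(0.85 f'_c b_f) = 362.4/(0.85 × 3 × 21) = 6.768 in.
a = 6.768 > h_f = 5.6 in: the block extends into the web. Split into flange-overhang and web parts.
C_f = 0.85 f'_c (b_f − b_w) h_f = 0.85 × 3 × (21 − 14.7) × 5.6 = 90.0 kips.
Remaining web compression depth: a_w = (T − C_f)/(0.85 f'_c b_w) = (362.4 − 90.0)/(0.85 × 3 × 14.7) = 7.267 in.
M_n = C_f(d − h_f/2) + (T − C_f)(d − a_w/2) = 90.0 × (26 − 2.8) + 272.4 × (26 − 3.6335) = 2088.0 + 6092.6 = 8180.6 kip·in.
M_n = 8180.6/12 = 681.72 kip·ft.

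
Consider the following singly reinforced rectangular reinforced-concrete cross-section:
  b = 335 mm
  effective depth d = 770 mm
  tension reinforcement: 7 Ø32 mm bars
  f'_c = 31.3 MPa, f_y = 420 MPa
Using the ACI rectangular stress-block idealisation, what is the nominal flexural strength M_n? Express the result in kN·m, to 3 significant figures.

M_n ≈ 1510 kN·m

A_s = 7 × 804 = 5628 mm².
T = A_s f_y = 5628 × 420 = 2363760 N = 2363.76 kN.
From C = T: a = T/(0.85 f'_c b) = 2363760/(0.85 × 31.3 × 335) = 265.21 mm.
M_n = T(d − a/2) = 2363.76 kN × (770 − 132.605) mm = 1506.65 kN·m.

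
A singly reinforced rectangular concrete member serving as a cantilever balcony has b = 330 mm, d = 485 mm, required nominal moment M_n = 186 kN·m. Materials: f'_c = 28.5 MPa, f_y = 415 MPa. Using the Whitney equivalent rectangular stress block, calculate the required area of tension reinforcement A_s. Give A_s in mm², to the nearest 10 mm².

With M_n = 0.85 f'_c a b (d − a/2), solve the quadratic for a:
a = d − √(d² − 2M_n/(0.85 f'_c b)) = 485 − √(485² − 2 × 186×10⁶/(0.85 × 28.5 × 330)) = 50.61 mm.
A_s = 0.85 f'_c a b / f_y = 0.85 × 28.5 × 50.61 × 330 / 415 = 974.9 mm².

A_s ≈ 970 mm²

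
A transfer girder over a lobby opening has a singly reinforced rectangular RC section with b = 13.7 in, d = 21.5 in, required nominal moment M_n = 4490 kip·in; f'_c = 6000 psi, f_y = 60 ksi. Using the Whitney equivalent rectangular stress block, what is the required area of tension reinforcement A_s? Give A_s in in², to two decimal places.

A_s ≈ 3.76 in²

From M_n = 0.85 f'_c a b (d − a/2):
a = d − √(d² − 2M_n/(0.85 f'_c b)) = 21.5 − √(21.5² − 2 × 4490/(0.85 × 6 × 13.7)) = 3.232 in.
A_s = 0.85 f'_c a b / f_y = 0.85 × 6 × 3.232 × 13.7 / 60 = 3.764 in².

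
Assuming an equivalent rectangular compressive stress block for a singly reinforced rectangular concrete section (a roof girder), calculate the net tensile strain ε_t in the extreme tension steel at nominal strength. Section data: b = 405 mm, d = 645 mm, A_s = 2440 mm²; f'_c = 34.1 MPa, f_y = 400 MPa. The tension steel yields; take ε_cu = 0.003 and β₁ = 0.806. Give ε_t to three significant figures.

a = A_s f_y/(0.85 f'_c b) = 83.14 mm.
β₁ = 0.806, so c = a/β₁ = 83.14/0.806 = 103.15 mm.
From the linear strain diagram with ε_cu = 0.003: ε_t = 0.003 (d − c)/c = 0.003 × (645 − 103.15)/103.15 = 0.0158.
Since ε_t ≥ 0.005, the section is tension-controlled.

ε_t ≈ 0.0158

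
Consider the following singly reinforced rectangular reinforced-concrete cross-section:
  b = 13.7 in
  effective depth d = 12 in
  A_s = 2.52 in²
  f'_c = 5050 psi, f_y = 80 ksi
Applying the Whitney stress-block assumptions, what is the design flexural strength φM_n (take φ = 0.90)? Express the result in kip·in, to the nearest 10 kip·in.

T = A_s f_y = 2.52 × 80 = 201.6 kips.
a = T/(0.85 f'_c b) = 201.6/(0.85 × 5.05 × 13.7) = 3.428 in.
M_n = T(d − a/2) = 201.6 × (12 − 1.714) = 2073.7 kip·in.
φM_n = 0.90 × 2073.7 = 1866.3 kip·in.

φM_n ≈ 1870 kip·in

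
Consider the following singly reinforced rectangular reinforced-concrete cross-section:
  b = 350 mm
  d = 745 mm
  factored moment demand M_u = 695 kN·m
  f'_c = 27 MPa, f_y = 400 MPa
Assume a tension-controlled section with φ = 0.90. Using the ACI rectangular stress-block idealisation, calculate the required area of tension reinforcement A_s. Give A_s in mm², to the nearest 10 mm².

A_s ≈ 2870 mm²

M_n = M_u/φ = 695/0.90 = 772.222 kN·m.
With M_n = 0.85 f'_c a b (d − a/2), solve the quadratic for a:
a = d − √(d² − 2M_n/(0.85 f'_c b)) = 745 − √(745² − 2 × 772.222×10⁶/(0.85 × 27 × 350)) = 142.71 mm.
A_s = 0.85 f'_c a b / f_y = 0.85 × 27 × 142.71 × 350 / 400 = 2865.8 mm².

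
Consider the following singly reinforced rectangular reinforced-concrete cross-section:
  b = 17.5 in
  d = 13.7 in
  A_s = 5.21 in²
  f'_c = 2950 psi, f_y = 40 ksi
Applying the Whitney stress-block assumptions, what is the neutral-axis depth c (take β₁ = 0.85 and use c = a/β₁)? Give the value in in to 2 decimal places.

T = A_s f_y = 5.21 × 40 = 208.4 kips.
a = T/(0.85 f'_c b) = 208.4/(0.85 × 2.95 × 17.5) = 4.7492 in.
With β₁ = 0.85, c = a/β₁ = 4.7492/0.85 = 5.59 in.

c ≈ 5.59 in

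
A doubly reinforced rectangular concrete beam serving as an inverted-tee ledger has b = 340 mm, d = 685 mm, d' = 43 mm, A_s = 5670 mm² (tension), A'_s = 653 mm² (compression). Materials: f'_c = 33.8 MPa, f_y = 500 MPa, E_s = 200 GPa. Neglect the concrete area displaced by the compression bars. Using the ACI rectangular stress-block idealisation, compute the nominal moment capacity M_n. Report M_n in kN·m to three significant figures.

Assume both tension and compression steel yield.
Net tension couple steel: A_s − A'_s = 5017 mm².
a = (A_s − A'_s) f_y / (0.85 f'_c b) = 2508500/(0.85 × 33.8 × 340) = 256.80 mm.
c = a/β₁ = 256.80/0.809 = 317.43 mm; ε'_s = 0.003(c − d')/c = 0.0026 ≥ f_y/E_s = 0.0025, so compression steel does yield.
M_n = (A_s − A'_s) f_y (d − a/2) + A'_s f_y (d − d') = [2508500 × (685 − 128.4) + 326500 × (685 − 43)] × 10⁻⁶ = 1396.23 + 209.61 = 1605.84 kN·m.

M_n ≈ 1610 kN·m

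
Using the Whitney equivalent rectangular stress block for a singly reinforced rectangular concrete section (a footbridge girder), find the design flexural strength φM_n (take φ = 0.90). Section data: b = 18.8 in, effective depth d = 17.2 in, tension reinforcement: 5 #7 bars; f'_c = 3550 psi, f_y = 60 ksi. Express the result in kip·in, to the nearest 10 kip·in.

A_s = 5 × 0.6 = 3 in².
T = A_s f_y = 3 × 60 = 180 kips.
a = T/(0.85 f'_c b) = 180/(0.85 × 3.55 × 18.8) = 3.173 in.
M_n = T(d − a/2) = 180 × (17.2 − 1.5865) = 2810.4 kip·in.
φM_n = 0.90 × 2810.4 = 2529.4 kip·in.

φM_n ≈ 2530 kip·in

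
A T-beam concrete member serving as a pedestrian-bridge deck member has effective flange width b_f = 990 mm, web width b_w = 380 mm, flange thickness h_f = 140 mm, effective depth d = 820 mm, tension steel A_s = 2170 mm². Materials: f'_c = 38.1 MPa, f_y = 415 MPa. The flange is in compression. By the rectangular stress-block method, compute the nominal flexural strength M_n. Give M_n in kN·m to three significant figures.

Tension: T = A_s f_y = 2170 × 415 = 900550 N.
Try a within the flange: a = T/(0.85 f'_c b_f) = 900550/(0.85 × 38.1 × 990) = 28.09 mm.
Since a = 28.09 ≤ h_f = 140 mm, the stress block lies entirely in the flange; analyse as a rectangular beam of width b_f.
M_n = T(d − a/2) = 900550 × (820 − 14.045) = 725.80 × 10⁶ N·mm.
M_n = 725.80 kN·m.

M_n ≈ 726 kN·m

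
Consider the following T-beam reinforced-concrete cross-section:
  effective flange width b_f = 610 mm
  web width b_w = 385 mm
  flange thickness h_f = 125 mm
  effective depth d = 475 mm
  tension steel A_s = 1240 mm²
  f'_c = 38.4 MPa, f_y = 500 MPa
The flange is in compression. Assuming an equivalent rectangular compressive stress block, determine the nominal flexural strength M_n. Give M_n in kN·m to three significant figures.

M_n ≈ 285 kN·m

Tension: T = A_s f_y = 1240 × 500 = 620000 N.
Try a within the flange: a = T/(0.85 f'_c b_f) = 620000/(0.85 × 38.4 × 610) = 31.14 mm.
Since a = 31.14 ≤ h_f = 125 mm, the stress block lies entirely in the flange; analyse as a rectangular beam of width b_f.
M_n = T(d − a/2) = 620000 × (475 − 15.57) = 284.85 × 10⁶ N·mm.
M_n = 284.85 kN·m.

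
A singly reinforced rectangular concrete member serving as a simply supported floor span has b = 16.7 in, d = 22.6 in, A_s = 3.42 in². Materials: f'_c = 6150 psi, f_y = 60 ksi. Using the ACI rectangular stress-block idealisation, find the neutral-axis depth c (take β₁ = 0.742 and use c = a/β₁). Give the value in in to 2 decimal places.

T = A_s f_y = 3.42 × 60 = 205.2 kips.
a = T/(0.85 f'_c b) = 205.2/(0.85 × 6.15 × 16.7) = 2.3505 in.
With β₁ = 0.742, c = a/β₁ = 2.3505/0.742 = 3.17 in.

c ≈ 3.17 in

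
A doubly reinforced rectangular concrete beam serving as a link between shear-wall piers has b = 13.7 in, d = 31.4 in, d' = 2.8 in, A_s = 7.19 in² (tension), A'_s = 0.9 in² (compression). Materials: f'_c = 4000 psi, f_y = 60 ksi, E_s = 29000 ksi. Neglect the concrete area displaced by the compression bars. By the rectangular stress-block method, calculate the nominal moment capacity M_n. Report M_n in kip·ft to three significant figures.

Assume both steels yield.
a = (A_s − A'_s) f_y/(0.85 f'_c b) = (7.19 − 0.9) × 60/(0.85 × 4 × 13.7) = 8.102 in.
c = a/β₁ = 8.102/0.85 = 9.532 in; ε'_s = 0.003(c − d')/c = 0.0021 ≥ ε_y = 0.0021, so the compression steel yields.
M_n = (A_s − A'_s) f_y (d − a/2) + A'_s f_y (d − d') = 377.4 × (31.4 − 4.051) + 54 × (31.4 − 2.8) = 10321.5 + 1544.4 = 11865.9 kip·in = 11865.9/12 = 988.83 kip·ft.

M_n ≈ 989 kip·ft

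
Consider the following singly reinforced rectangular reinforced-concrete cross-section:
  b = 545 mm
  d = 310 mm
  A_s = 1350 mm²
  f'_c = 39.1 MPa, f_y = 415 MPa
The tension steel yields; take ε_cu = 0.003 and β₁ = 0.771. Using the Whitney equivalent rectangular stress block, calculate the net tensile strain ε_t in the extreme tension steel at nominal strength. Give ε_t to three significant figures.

ε_t ≈ 0.0202

a = A_s f_y/(0.85 f'_c b) = 30.93 mm.
β₁ = 0.771, so c = a/β₁ = 30.93/0.771 = 40.12 mm.
From the linear strain diagram with ε_cu = 0.003: ε_t = 0.003 (d − c)/c = 0.003 × (310 − 40.12)/40.12 = 0.0202.
Since ε_t ≥ 0.005, the section is tension-controlled.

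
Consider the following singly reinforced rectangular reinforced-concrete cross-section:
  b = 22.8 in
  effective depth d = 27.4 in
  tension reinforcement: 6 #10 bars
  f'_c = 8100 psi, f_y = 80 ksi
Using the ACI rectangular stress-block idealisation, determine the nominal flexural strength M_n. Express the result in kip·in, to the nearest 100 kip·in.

M_n ≈ 15500 kip·in

A_s = 6 × 1.27 = 7.62 in².
T = A_s f_y = 7.62 × 80 = 609.6 kips.
a = T/(0.85 f'_c b) = 609.6/(0.85 × 8.1 × 22.8) = 3.883 in.
M_n = T(d − a/2) = 609.6 × (27.4 − 1.9415) = 15519.5 kip·in.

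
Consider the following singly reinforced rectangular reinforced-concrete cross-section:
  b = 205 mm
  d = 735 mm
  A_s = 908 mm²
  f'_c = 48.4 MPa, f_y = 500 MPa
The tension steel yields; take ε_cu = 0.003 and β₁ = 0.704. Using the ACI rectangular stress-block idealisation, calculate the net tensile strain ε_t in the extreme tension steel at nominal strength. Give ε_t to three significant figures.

ε_t ≈ 0.0258

a = A_s f_y/(0.85 f'_c b) = 53.83 mm.
β₁ = 0.704, so c = a/β₁ = 53.83/0.704 = 76.46 mm.
From the linear strain diagram with ε_cu = 0.003: ε_t = 0.003 (d − c)/c = 0.003 × (735 − 76.46)/76.46 = 0.0258.
Since ε_t ≥ 0.005, the section is tension-controlled.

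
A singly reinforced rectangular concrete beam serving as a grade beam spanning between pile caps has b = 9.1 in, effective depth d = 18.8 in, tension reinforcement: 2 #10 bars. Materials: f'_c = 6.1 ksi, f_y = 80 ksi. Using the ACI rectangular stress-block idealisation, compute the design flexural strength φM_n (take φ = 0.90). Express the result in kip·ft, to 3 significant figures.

A_s = 2 × 1.27 = 2.54 in².
T = A_s f_y = 2.54 × 80 = 203.2 kips.
a = T/(0.85 f'_c b) = 203.2/(0.85 × 6.1 × 9.1) = 4.307 in.
M_n = T(d − a/2) = 203.2 × (18.8 − 2.1535) = 3382.6 kip·in = 3382.6/12 = 281.88 kip·ft.
φM_n = 0.90 × 281.88 = 253.69 kip·ft.

φM_n ≈ 254 kip·ft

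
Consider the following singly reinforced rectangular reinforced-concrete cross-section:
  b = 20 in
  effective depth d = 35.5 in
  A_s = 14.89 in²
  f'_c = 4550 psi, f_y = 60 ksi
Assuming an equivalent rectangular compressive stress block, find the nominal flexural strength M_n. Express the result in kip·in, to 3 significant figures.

M_n ≈ 26600 kip·in

T = A_s f_y = 14.89 × 60 = 893.4 kips.
a = T/(0.85 f'_c b) = 893.4/(0.85 × 4.55 × 20) = 11.550 in.
M_n = T(d − a/2) = 893.4 × (35.5 − 5.775) = 26556.3 kip·in.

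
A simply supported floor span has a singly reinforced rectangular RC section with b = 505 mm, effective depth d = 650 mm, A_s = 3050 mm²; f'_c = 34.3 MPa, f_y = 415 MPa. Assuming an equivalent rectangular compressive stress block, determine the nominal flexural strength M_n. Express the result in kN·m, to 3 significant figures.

M_n ≈ 768 kN·m

T = A_s f_y = 3050 × 415 = 1265750 N = 1265.75 kN.
From C = T: a = T/(0.85 f'_c b) = 1265750/(0.85 × 34.3 × 505) = 85.97 mm.
M_n = T(d − a/2) = 1265.75 kN × (650 − 42.985) mm = 768.33 kN·m.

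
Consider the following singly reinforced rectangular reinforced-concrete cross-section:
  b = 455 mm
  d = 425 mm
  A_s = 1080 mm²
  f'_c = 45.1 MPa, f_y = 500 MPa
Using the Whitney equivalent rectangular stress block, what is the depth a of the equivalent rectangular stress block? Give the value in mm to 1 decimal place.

T = A_s f_y = 1080 × 500 = 540000 N = 540 kN.
Setting C = 0.85 f'_c a b equal to T: a = 540000/(0.85 × 45.1 × 455) = 31.0 mm.

a ≈ 31.0 mm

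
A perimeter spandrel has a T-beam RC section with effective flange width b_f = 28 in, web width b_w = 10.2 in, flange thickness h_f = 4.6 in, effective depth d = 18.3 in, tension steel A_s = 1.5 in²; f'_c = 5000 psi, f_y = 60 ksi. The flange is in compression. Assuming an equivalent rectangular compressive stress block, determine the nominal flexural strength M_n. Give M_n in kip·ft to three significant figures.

Tension: T = A_s f_y = 1.5 × 60 = 90 kips.
Try a within the flange: a = T/(0.85 f'_c b_f) = 90/(0.85 × 5 × 28) = 0.756 in.
Since a = 0.756 ≤ h_f = 4.6 in, the stress block lies entirely in the flange; analyse as a rectangular beam of width b_f.
M_n = T(d − a/2) = 90 × (18.3 − 0.378) = 1613.0 kip·in.
M_n = 1613.0/12 = 134.42 kip·ft.

M_n ≈ 134 kip·ft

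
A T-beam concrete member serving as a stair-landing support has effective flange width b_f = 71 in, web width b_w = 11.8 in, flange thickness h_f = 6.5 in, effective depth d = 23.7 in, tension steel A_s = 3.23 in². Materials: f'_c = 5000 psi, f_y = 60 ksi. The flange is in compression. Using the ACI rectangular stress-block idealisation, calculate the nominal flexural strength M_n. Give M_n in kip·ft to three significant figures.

M_n ≈ 378 kip·ft

Tension: T = A_s f_y = 3.23 × 60 = 193.8 kips.
Try a within the flange: a = T/(0.85 f'_c b_f) = 193.8/(0.85 × 5 × 71) = 0.642 in.
Since a = 0.642 ≤ h_f = 6.5 in, the stress block lies entirely in the flange; analyse as a rectangular beam of width b_f.
M_n = T(d − a/2) = 193.8 × (23.7 − 0.321) = 4530.9 kip·in.
M_n = 4530.9/12 = 377.58 kip·ft.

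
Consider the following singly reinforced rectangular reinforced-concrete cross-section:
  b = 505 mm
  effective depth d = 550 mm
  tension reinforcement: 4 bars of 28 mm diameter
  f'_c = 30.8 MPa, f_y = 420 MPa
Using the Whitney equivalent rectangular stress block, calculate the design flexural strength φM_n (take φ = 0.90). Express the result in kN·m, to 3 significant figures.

φM_n ≈ 476 kN·m

A_s = 4 × 616 = 2464 mm².
T = A_s f_y = 2464 × 420 = 1034880 N = 1034.88 kN.
From C = T: a = T/(0.85 f'_c b) = 1034880/(0.85 × 30.8 × 505) = 78.28 mm.
M_n = T(d − a/2) = 1034.88 kN × (550 − 39.14) mm = 528.68 kN·m.
φM_n = 0.90 × 528.68 = 475.81 kN·m.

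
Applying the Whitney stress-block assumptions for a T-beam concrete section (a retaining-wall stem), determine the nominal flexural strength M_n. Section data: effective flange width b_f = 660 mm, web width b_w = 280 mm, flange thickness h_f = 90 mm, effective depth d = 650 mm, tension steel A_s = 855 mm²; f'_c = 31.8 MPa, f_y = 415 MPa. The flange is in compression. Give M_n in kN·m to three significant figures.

M_n ≈ 227 kN·m

Tension: T = A_s f_y = 855 × 415 = 354825 N.
Try a within the flange: a = T/(0.85 f'_c b_f) = 354825/(0.85 × 31.8 × 660) = 19.89 mm.
Since a = 19.89 ≤ h_f = 90 mm, the stress block lies entirely in the flange; analyse as a rectangular beam of width b_f.
M_n = T(d − a/2) = 354825 × (650 − 9.945) = 227.11 × 10⁶ N·mm.
M_n = 227.11 kN·m.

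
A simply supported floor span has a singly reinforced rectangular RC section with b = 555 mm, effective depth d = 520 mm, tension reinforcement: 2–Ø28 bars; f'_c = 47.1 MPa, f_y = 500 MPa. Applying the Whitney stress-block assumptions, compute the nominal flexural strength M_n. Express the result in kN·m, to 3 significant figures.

A_s = 2 × 616 = 1232 mm².
T = A_s f_y = 1232 × 500 = 616000 N = 616 kN.
From C = T: a = T/(0.85 f'_c b) = 616000/(0.85 × 47.1 × 555) = 27.72 mm.
M_n = T(d − a/2) = 616 kN × (520 − 13.86) mm = 311.78 kN·m.

M_n ≈ 312 kN·m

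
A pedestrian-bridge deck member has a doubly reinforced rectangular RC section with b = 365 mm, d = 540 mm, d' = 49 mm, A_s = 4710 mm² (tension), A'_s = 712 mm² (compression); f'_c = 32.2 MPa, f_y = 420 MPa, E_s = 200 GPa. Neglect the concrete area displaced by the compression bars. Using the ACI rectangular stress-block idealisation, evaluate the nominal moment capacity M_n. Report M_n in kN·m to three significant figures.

Assume both tension and compression steel yield.
Net tension couple steel: A_s − A'_s = 3998 mm².
a = (A_s − A'_s) f_y / (0.85 f'_c b) = 1679160/(0.85 × 32.2 × 365) = 168.08 mm.
c = a/β₁ = 168.08/0.82 = 204.98 mm; ε'_s = 0.003(c − d')/c = 0.0023 ≥ f_y/E_s = 0.0021, so compression steel does yield.
M_n = (A_s − A'_s) f_y (d − a/2) + A'_s f_y (d − d') = [1679160 × (540 − 84.04) + 299040 × (540 − 49)] × 10⁻⁶ = 765.63 + 146.83 = 912.46 kN·m.

M_n ≈ 912 kN·m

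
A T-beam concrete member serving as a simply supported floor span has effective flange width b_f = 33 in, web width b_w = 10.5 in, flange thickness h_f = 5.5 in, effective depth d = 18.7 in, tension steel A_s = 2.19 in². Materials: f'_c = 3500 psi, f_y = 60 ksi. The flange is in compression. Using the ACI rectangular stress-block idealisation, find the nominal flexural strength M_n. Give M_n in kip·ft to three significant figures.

M_n ≈ 197 kip·ft

Tension: T = A_s f_y = 2.19 × 60 = 131.4 kips.
Try a within the flange: a = T/(0.85 f'_c b_f) = 131.4/(0.85 × 3.5 × 33) = 1.338 in.
Since a = 1.338 ≤ h_f = 5.5 in, the stress block lies entirely in the flange; analyse as a rectangular beam of width b_f.
M_n = T(d − a/2) = 131.4 × (18.7 − 0.669) = 2369.3 kip·in.
M_n = 2369.3/12 = 197.44 kip·ft.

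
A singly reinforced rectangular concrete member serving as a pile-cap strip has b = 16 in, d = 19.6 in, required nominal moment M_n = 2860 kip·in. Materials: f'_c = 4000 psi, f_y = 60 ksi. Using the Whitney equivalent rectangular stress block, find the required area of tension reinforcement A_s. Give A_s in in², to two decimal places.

From M_n = 0.85 f'_c a b (d − a/2):
a = d − √(d² − 2M_n/(0.85 f'_c b)) = 19.6 − √(19.6² − 2 × 2860/(0.85 × 4 × 16)) = 2.896 in.
A_s = 0.85 f'_c a b / f_y = 0.85 × 4 × 2.896 × 16 / 60 = 2.626 in².

A_s ≈ 2.63 in²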